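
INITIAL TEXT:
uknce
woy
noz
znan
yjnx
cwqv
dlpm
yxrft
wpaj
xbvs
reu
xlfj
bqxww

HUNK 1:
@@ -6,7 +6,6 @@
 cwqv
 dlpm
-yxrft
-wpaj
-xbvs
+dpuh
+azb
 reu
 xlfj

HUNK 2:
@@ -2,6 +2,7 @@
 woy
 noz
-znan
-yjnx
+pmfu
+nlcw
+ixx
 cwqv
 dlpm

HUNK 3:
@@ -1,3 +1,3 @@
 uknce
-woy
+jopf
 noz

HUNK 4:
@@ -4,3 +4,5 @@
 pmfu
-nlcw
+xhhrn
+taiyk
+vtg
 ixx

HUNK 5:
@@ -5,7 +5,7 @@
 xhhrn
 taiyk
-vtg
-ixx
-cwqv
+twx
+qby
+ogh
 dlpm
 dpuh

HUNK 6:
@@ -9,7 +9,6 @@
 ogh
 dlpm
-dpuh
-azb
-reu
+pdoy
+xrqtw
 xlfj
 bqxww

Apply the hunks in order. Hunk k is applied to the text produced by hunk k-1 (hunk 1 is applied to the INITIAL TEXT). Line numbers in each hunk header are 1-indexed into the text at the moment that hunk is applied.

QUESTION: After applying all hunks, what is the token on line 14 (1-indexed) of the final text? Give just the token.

Answer: bqxww

Derivation:
Hunk 1: at line 6 remove [yxrft,wpaj,xbvs] add [dpuh,azb] -> 12 lines: uknce woy noz znan yjnx cwqv dlpm dpuh azb reu xlfj bqxww
Hunk 2: at line 2 remove [znan,yjnx] add [pmfu,nlcw,ixx] -> 13 lines: uknce woy noz pmfu nlcw ixx cwqv dlpm dpuh azb reu xlfj bqxww
Hunk 3: at line 1 remove [woy] add [jopf] -> 13 lines: uknce jopf noz pmfu nlcw ixx cwqv dlpm dpuh azb reu xlfj bqxww
Hunk 4: at line 4 remove [nlcw] add [xhhrn,taiyk,vtg] -> 15 lines: uknce jopf noz pmfu xhhrn taiyk vtg ixx cwqv dlpm dpuh azb reu xlfj bqxww
Hunk 5: at line 5 remove [vtg,ixx,cwqv] add [twx,qby,ogh] -> 15 lines: uknce jopf noz pmfu xhhrn taiyk twx qby ogh dlpm dpuh azb reu xlfj bqxww
Hunk 6: at line 9 remove [dpuh,azb,reu] add [pdoy,xrqtw] -> 14 lines: uknce jopf noz pmfu xhhrn taiyk twx qby ogh dlpm pdoy xrqtw xlfj bqxww
Final line 14: bqxww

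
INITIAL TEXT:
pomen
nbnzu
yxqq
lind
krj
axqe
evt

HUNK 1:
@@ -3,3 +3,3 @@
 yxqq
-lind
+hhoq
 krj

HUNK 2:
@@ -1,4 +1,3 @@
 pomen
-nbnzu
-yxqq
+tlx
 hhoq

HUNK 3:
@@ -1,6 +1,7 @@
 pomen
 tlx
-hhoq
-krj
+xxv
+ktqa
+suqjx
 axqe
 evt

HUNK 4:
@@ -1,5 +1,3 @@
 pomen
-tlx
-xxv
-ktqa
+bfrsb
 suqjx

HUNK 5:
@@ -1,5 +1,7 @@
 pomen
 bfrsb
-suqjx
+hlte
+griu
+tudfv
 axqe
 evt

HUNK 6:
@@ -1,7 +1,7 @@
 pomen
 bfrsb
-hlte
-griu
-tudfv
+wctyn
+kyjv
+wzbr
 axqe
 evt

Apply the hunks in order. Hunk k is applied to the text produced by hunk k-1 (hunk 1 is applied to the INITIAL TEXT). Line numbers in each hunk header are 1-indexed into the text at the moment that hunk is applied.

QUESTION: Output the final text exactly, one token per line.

Answer: pomen
bfrsb
wctyn
kyjv
wzbr
axqe
evt

Derivation:
Hunk 1: at line 3 remove [lind] add [hhoq] -> 7 lines: pomen nbnzu yxqq hhoq krj axqe evt
Hunk 2: at line 1 remove [nbnzu,yxqq] add [tlx] -> 6 lines: pomen tlx hhoq krj axqe evt
Hunk 3: at line 1 remove [hhoq,krj] add [xxv,ktqa,suqjx] -> 7 lines: pomen tlx xxv ktqa suqjx axqe evt
Hunk 4: at line 1 remove [tlx,xxv,ktqa] add [bfrsb] -> 5 lines: pomen bfrsb suqjx axqe evt
Hunk 5: at line 1 remove [suqjx] add [hlte,griu,tudfv] -> 7 lines: pomen bfrsb hlte griu tudfv axqe evt
Hunk 6: at line 1 remove [hlte,griu,tudfv] add [wctyn,kyjv,wzbr] -> 7 lines: pomen bfrsb wctyn kyjv wzbr axqe evt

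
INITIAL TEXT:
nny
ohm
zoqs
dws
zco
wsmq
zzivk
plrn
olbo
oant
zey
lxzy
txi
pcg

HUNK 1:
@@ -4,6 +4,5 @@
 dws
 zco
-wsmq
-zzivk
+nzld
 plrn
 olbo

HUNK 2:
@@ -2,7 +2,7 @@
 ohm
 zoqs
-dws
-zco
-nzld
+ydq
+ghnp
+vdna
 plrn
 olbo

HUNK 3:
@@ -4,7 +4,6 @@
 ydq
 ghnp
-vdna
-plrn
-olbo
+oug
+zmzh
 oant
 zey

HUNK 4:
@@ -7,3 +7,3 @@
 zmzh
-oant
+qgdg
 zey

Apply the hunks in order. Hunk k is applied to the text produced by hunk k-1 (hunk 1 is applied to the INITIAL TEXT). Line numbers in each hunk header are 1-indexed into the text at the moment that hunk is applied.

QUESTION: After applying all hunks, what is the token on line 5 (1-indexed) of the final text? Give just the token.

Answer: ghnp

Derivation:
Hunk 1: at line 4 remove [wsmq,zzivk] add [nzld] -> 13 lines: nny ohm zoqs dws zco nzld plrn olbo oant zey lxzy txi pcg
Hunk 2: at line 2 remove [dws,zco,nzld] add [ydq,ghnp,vdna] -> 13 lines: nny ohm zoqs ydq ghnp vdna plrn olbo oant zey lxzy txi pcg
Hunk 3: at line 4 remove [vdna,plrn,olbo] add [oug,zmzh] -> 12 lines: nny ohm zoqs ydq ghnp oug zmzh oant zey lxzy txi pcg
Hunk 4: at line 7 remove [oant] add [qgdg] -> 12 lines: nny ohm zoqs ydq ghnp oug zmzh qgdg zey lxzy txi pcg
Final line 5: ghnp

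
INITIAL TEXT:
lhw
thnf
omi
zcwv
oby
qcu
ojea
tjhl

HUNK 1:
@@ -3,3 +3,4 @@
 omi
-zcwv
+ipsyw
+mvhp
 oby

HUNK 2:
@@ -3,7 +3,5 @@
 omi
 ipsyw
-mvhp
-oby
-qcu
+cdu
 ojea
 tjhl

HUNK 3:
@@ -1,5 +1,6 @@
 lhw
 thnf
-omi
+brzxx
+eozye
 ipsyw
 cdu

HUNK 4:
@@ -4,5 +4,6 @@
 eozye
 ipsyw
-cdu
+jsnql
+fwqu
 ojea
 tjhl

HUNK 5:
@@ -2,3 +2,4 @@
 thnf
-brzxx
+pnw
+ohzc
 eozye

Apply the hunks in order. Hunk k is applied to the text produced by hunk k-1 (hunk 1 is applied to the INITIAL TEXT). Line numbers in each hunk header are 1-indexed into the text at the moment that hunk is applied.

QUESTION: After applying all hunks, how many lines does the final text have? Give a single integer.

Answer: 10

Derivation:
Hunk 1: at line 3 remove [zcwv] add [ipsyw,mvhp] -> 9 lines: lhw thnf omi ipsyw mvhp oby qcu ojea tjhl
Hunk 2: at line 3 remove [mvhp,oby,qcu] add [cdu] -> 7 lines: lhw thnf omi ipsyw cdu ojea tjhl
Hunk 3: at line 1 remove [omi] add [brzxx,eozye] -> 8 lines: lhw thnf brzxx eozye ipsyw cdu ojea tjhl
Hunk 4: at line 4 remove [cdu] add [jsnql,fwqu] -> 9 lines: lhw thnf brzxx eozye ipsyw jsnql fwqu ojea tjhl
Hunk 5: at line 2 remove [brzxx] add [pnw,ohzc] -> 10 lines: lhw thnf pnw ohzc eozye ipsyw jsnql fwqu ojea tjhl
Final line count: 10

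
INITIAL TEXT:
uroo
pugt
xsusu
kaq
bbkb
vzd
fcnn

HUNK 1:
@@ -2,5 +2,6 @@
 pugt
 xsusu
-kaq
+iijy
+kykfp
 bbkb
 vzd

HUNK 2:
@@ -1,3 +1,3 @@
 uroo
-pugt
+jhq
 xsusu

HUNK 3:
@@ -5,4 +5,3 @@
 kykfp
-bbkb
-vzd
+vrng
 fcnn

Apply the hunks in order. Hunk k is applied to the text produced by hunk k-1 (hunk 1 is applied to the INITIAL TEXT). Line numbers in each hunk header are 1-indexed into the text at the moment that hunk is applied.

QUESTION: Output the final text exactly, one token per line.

Answer: uroo
jhq
xsusu
iijy
kykfp
vrng
fcnn

Derivation:
Hunk 1: at line 2 remove [kaq] add [iijy,kykfp] -> 8 lines: uroo pugt xsusu iijy kykfp bbkb vzd fcnn
Hunk 2: at line 1 remove [pugt] add [jhq] -> 8 lines: uroo jhq xsusu iijy kykfp bbkb vzd fcnn
Hunk 3: at line 5 remove [bbkb,vzd] add [vrng] -> 7 lines: uroo jhq xsusu iijy kykfp vrng fcnn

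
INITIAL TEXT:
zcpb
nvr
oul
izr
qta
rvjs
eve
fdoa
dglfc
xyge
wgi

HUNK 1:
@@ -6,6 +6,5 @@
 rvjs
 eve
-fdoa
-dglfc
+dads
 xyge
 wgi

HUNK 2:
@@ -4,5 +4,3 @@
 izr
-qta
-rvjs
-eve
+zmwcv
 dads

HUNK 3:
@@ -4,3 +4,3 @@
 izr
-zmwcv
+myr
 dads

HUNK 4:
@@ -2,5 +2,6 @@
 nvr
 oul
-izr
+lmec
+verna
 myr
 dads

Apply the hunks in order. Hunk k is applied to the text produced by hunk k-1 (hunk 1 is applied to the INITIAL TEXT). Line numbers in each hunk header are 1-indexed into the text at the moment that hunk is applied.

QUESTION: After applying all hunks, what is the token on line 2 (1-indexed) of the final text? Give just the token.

Answer: nvr

Derivation:
Hunk 1: at line 6 remove [fdoa,dglfc] add [dads] -> 10 lines: zcpb nvr oul izr qta rvjs eve dads xyge wgi
Hunk 2: at line 4 remove [qta,rvjs,eve] add [zmwcv] -> 8 lines: zcpb nvr oul izr zmwcv dads xyge wgi
Hunk 3: at line 4 remove [zmwcv] add [myr] -> 8 lines: zcpb nvr oul izr myr dads xyge wgi
Hunk 4: at line 2 remove [izr] add [lmec,verna] -> 9 lines: zcpb nvr oul lmec verna myr dads xyge wgi
Final line 2: nvr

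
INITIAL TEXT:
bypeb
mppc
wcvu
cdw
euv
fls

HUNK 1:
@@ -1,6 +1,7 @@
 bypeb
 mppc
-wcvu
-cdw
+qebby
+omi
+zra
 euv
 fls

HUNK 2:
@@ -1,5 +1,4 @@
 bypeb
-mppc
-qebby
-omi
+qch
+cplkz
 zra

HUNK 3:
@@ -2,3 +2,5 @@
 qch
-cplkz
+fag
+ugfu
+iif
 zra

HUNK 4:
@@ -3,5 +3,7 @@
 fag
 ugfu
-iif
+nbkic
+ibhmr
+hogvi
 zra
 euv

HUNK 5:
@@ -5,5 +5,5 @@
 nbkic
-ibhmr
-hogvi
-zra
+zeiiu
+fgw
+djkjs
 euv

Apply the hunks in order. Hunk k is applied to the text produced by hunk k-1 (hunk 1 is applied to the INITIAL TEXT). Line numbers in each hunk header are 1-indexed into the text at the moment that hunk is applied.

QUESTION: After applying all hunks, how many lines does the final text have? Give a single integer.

Hunk 1: at line 1 remove [wcvu,cdw] add [qebby,omi,zra] -> 7 lines: bypeb mppc qebby omi zra euv fls
Hunk 2: at line 1 remove [mppc,qebby,omi] add [qch,cplkz] -> 6 lines: bypeb qch cplkz zra euv fls
Hunk 3: at line 2 remove [cplkz] add [fag,ugfu,iif] -> 8 lines: bypeb qch fag ugfu iif zra euv fls
Hunk 4: at line 3 remove [iif] add [nbkic,ibhmr,hogvi] -> 10 lines: bypeb qch fag ugfu nbkic ibhmr hogvi zra euv fls
Hunk 5: at line 5 remove [ibhmr,hogvi,zra] add [zeiiu,fgw,djkjs] -> 10 lines: bypeb qch fag ugfu nbkic zeiiu fgw djkjs euv fls
Final line count: 10

Answer: 10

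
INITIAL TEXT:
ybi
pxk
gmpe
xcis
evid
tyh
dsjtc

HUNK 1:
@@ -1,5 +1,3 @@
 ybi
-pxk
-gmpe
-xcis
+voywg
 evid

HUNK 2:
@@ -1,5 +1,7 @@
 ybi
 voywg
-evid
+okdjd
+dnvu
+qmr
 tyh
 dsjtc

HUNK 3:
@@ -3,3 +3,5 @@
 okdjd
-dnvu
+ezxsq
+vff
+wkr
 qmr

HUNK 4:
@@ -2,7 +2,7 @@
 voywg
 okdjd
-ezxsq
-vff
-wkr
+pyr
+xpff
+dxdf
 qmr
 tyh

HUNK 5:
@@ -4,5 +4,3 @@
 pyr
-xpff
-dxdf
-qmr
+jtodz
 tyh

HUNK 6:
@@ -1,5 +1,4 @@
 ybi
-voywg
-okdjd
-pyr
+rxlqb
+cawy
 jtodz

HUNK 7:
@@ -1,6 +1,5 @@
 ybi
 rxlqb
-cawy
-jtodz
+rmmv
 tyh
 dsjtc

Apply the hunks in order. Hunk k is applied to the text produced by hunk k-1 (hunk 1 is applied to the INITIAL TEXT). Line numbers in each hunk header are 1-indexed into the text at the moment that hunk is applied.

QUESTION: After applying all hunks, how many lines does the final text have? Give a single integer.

Hunk 1: at line 1 remove [pxk,gmpe,xcis] add [voywg] -> 5 lines: ybi voywg evid tyh dsjtc
Hunk 2: at line 1 remove [evid] add [okdjd,dnvu,qmr] -> 7 lines: ybi voywg okdjd dnvu qmr tyh dsjtc
Hunk 3: at line 3 remove [dnvu] add [ezxsq,vff,wkr] -> 9 lines: ybi voywg okdjd ezxsq vff wkr qmr tyh dsjtc
Hunk 4: at line 2 remove [ezxsq,vff,wkr] add [pyr,xpff,dxdf] -> 9 lines: ybi voywg okdjd pyr xpff dxdf qmr tyh dsjtc
Hunk 5: at line 4 remove [xpff,dxdf,qmr] add [jtodz] -> 7 lines: ybi voywg okdjd pyr jtodz tyh dsjtc
Hunk 6: at line 1 remove [voywg,okdjd,pyr] add [rxlqb,cawy] -> 6 lines: ybi rxlqb cawy jtodz tyh dsjtc
Hunk 7: at line 1 remove [cawy,jtodz] add [rmmv] -> 5 lines: ybi rxlqb rmmv tyh dsjtc
Final line count: 5

Answer: 5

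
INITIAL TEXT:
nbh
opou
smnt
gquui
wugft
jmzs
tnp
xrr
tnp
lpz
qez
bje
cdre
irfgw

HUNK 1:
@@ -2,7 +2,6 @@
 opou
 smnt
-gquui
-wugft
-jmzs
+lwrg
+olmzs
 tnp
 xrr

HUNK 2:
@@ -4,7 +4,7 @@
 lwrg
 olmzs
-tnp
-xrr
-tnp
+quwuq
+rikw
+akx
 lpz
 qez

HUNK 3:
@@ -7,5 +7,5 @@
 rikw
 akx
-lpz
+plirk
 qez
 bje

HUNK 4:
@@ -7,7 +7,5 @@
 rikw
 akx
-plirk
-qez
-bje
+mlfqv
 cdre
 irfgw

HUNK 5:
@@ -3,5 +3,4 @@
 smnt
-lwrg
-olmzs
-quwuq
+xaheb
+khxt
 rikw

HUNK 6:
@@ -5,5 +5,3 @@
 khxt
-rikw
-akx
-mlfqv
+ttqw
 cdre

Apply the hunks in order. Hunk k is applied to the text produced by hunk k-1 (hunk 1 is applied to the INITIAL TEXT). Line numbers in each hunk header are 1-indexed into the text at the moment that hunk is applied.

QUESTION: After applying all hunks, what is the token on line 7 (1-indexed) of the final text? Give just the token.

Hunk 1: at line 2 remove [gquui,wugft,jmzs] add [lwrg,olmzs] -> 13 lines: nbh opou smnt lwrg olmzs tnp xrr tnp lpz qez bje cdre irfgw
Hunk 2: at line 4 remove [tnp,xrr,tnp] add [quwuq,rikw,akx] -> 13 lines: nbh opou smnt lwrg olmzs quwuq rikw akx lpz qez bje cdre irfgw
Hunk 3: at line 7 remove [lpz] add [plirk] -> 13 lines: nbh opou smnt lwrg olmzs quwuq rikw akx plirk qez bje cdre irfgw
Hunk 4: at line 7 remove [plirk,qez,bje] add [mlfqv] -> 11 lines: nbh opou smnt lwrg olmzs quwuq rikw akx mlfqv cdre irfgw
Hunk 5: at line 3 remove [lwrg,olmzs,quwuq] add [xaheb,khxt] -> 10 lines: nbh opou smnt xaheb khxt rikw akx mlfqv cdre irfgw
Hunk 6: at line 5 remove [rikw,akx,mlfqv] add [ttqw] -> 8 lines: nbh opou smnt xaheb khxt ttqw cdre irfgw
Final line 7: cdre

Answer: cdre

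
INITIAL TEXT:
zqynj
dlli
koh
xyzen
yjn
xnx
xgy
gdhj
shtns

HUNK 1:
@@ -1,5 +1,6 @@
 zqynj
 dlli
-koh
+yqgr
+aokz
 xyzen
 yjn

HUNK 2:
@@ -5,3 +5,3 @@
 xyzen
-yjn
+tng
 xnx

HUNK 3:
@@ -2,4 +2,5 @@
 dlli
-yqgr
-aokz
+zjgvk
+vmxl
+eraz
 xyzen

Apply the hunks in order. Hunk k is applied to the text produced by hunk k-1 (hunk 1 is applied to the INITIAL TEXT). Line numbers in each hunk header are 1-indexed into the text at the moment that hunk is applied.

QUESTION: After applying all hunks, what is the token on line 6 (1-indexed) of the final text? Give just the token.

Hunk 1: at line 1 remove [koh] add [yqgr,aokz] -> 10 lines: zqynj dlli yqgr aokz xyzen yjn xnx xgy gdhj shtns
Hunk 2: at line 5 remove [yjn] add [tng] -> 10 lines: zqynj dlli yqgr aokz xyzen tng xnx xgy gdhj shtns
Hunk 3: at line 2 remove [yqgr,aokz] add [zjgvk,vmxl,eraz] -> 11 lines: zqynj dlli zjgvk vmxl eraz xyzen tng xnx xgy gdhj shtns
Final line 6: xyzen

Answer: xyzen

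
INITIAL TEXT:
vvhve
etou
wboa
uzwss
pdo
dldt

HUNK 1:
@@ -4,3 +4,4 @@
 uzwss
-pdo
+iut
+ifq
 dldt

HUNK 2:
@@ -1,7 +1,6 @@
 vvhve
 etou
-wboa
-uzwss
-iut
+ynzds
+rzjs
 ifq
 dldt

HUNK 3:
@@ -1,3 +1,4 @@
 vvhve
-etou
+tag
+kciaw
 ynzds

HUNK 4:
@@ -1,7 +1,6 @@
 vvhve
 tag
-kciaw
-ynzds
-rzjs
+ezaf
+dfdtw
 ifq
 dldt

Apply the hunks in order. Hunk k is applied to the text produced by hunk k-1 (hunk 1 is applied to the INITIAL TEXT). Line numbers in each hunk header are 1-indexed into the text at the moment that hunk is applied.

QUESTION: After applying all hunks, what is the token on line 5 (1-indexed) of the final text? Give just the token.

Hunk 1: at line 4 remove [pdo] add [iut,ifq] -> 7 lines: vvhve etou wboa uzwss iut ifq dldt
Hunk 2: at line 1 remove [wboa,uzwss,iut] add [ynzds,rzjs] -> 6 lines: vvhve etou ynzds rzjs ifq dldt
Hunk 3: at line 1 remove [etou] add [tag,kciaw] -> 7 lines: vvhve tag kciaw ynzds rzjs ifq dldt
Hunk 4: at line 1 remove [kciaw,ynzds,rzjs] add [ezaf,dfdtw] -> 6 lines: vvhve tag ezaf dfdtw ifq dldt
Final line 5: ifq

Answer: ifq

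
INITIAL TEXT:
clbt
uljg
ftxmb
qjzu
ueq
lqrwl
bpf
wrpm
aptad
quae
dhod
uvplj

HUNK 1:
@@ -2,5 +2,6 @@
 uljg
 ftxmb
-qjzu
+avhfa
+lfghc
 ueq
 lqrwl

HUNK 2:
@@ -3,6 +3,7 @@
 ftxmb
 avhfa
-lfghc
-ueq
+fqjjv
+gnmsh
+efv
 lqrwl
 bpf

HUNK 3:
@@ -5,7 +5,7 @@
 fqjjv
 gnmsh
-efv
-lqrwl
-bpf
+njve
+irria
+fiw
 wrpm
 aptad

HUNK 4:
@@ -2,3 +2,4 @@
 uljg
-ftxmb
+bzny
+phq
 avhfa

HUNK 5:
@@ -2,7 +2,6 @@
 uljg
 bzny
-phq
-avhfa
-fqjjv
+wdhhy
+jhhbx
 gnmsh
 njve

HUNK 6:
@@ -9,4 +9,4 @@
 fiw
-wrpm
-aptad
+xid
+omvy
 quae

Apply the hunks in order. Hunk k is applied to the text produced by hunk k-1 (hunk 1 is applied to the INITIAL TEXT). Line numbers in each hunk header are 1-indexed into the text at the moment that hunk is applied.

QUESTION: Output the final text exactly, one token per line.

Answer: clbt
uljg
bzny
wdhhy
jhhbx
gnmsh
njve
irria
fiw
xid
omvy
quae
dhod
uvplj

Derivation:
Hunk 1: at line 2 remove [qjzu] add [avhfa,lfghc] -> 13 lines: clbt uljg ftxmb avhfa lfghc ueq lqrwl bpf wrpm aptad quae dhod uvplj
Hunk 2: at line 3 remove [lfghc,ueq] add [fqjjv,gnmsh,efv] -> 14 lines: clbt uljg ftxmb avhfa fqjjv gnmsh efv lqrwl bpf wrpm aptad quae dhod uvplj
Hunk 3: at line 5 remove [efv,lqrwl,bpf] add [njve,irria,fiw] -> 14 lines: clbt uljg ftxmb avhfa fqjjv gnmsh njve irria fiw wrpm aptad quae dhod uvplj
Hunk 4: at line 2 remove [ftxmb] add [bzny,phq] -> 15 lines: clbt uljg bzny phq avhfa fqjjv gnmsh njve irria fiw wrpm aptad quae dhod uvplj
Hunk 5: at line 2 remove [phq,avhfa,fqjjv] add [wdhhy,jhhbx] -> 14 lines: clbt uljg bzny wdhhy jhhbx gnmsh njve irria fiw wrpm aptad quae dhod uvplj
Hunk 6: at line 9 remove [wrpm,aptad] add [xid,omvy] -> 14 lines: clbt uljg bzny wdhhy jhhbx gnmsh njve irria fiw xid omvy quae dhod uvplj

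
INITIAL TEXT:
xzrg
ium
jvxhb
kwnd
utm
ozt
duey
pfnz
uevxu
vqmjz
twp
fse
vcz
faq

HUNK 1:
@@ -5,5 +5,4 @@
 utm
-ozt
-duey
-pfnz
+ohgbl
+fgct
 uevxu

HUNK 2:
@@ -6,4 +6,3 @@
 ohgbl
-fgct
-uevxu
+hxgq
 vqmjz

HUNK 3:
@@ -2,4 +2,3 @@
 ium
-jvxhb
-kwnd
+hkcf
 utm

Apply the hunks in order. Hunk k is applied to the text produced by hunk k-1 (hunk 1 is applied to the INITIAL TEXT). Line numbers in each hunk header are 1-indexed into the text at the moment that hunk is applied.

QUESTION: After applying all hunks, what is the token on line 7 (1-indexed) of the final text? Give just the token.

Answer: vqmjz

Derivation:
Hunk 1: at line 5 remove [ozt,duey,pfnz] add [ohgbl,fgct] -> 13 lines: xzrg ium jvxhb kwnd utm ohgbl fgct uevxu vqmjz twp fse vcz faq
Hunk 2: at line 6 remove [fgct,uevxu] add [hxgq] -> 12 lines: xzrg ium jvxhb kwnd utm ohgbl hxgq vqmjz twp fse vcz faq
Hunk 3: at line 2 remove [jvxhb,kwnd] add [hkcf] -> 11 lines: xzrg ium hkcf utm ohgbl hxgq vqmjz twp fse vcz faq
Final line 7: vqmjz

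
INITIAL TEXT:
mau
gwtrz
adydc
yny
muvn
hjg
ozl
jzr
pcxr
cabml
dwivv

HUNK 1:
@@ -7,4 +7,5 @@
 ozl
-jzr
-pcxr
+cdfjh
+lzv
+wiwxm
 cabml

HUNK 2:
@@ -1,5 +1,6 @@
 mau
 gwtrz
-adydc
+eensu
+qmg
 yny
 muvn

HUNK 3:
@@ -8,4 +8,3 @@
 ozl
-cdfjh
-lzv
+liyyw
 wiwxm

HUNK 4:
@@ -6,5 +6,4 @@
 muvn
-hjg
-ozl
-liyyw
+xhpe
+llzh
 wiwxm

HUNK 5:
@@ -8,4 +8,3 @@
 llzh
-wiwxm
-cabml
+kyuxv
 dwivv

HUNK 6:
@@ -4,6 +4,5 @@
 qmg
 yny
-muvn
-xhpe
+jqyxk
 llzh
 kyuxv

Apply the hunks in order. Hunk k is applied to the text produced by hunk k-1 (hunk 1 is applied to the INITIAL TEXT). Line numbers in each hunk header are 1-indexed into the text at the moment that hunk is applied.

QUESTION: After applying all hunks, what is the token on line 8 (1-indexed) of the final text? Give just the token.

Hunk 1: at line 7 remove [jzr,pcxr] add [cdfjh,lzv,wiwxm] -> 12 lines: mau gwtrz adydc yny muvn hjg ozl cdfjh lzv wiwxm cabml dwivv
Hunk 2: at line 1 remove [adydc] add [eensu,qmg] -> 13 lines: mau gwtrz eensu qmg yny muvn hjg ozl cdfjh lzv wiwxm cabml dwivv
Hunk 3: at line 8 remove [cdfjh,lzv] add [liyyw] -> 12 lines: mau gwtrz eensu qmg yny muvn hjg ozl liyyw wiwxm cabml dwivv
Hunk 4: at line 6 remove [hjg,ozl,liyyw] add [xhpe,llzh] -> 11 lines: mau gwtrz eensu qmg yny muvn xhpe llzh wiwxm cabml dwivv
Hunk 5: at line 8 remove [wiwxm,cabml] add [kyuxv] -> 10 lines: mau gwtrz eensu qmg yny muvn xhpe llzh kyuxv dwivv
Hunk 6: at line 4 remove [muvn,xhpe] add [jqyxk] -> 9 lines: mau gwtrz eensu qmg yny jqyxk llzh kyuxv dwivv
Final line 8: kyuxv

Answer: kyuxv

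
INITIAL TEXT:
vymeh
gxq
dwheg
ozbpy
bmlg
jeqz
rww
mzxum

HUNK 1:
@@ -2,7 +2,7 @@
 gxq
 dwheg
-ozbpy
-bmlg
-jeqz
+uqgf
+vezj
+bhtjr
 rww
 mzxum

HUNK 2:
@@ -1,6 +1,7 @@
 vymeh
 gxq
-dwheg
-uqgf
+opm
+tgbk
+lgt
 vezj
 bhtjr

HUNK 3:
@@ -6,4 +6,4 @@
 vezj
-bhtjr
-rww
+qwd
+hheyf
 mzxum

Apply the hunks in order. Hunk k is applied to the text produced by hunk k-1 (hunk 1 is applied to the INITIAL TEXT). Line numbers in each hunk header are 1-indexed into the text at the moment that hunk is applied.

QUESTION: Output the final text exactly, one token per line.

Answer: vymeh
gxq
opm
tgbk
lgt
vezj
qwd
hheyf
mzxum

Derivation:
Hunk 1: at line 2 remove [ozbpy,bmlg,jeqz] add [uqgf,vezj,bhtjr] -> 8 lines: vymeh gxq dwheg uqgf vezj bhtjr rww mzxum
Hunk 2: at line 1 remove [dwheg,uqgf] add [opm,tgbk,lgt] -> 9 lines: vymeh gxq opm tgbk lgt vezj bhtjr rww mzxum
Hunk 3: at line 6 remove [bhtjr,rww] add [qwd,hheyf] -> 9 lines: vymeh gxq opm tgbk lgt vezj qwd hheyf mzxum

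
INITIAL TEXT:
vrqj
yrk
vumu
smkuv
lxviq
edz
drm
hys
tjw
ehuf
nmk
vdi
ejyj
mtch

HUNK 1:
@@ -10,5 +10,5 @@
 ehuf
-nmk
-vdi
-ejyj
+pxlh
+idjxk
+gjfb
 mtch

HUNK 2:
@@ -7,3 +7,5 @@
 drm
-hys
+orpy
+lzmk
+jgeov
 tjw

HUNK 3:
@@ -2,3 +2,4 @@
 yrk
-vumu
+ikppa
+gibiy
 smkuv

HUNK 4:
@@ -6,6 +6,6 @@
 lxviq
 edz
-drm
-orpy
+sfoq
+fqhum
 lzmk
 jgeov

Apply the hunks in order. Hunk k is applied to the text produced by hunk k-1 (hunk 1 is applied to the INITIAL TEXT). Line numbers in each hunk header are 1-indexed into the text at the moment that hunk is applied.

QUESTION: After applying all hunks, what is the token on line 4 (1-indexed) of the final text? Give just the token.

Hunk 1: at line 10 remove [nmk,vdi,ejyj] add [pxlh,idjxk,gjfb] -> 14 lines: vrqj yrk vumu smkuv lxviq edz drm hys tjw ehuf pxlh idjxk gjfb mtch
Hunk 2: at line 7 remove [hys] add [orpy,lzmk,jgeov] -> 16 lines: vrqj yrk vumu smkuv lxviq edz drm orpy lzmk jgeov tjw ehuf pxlh idjxk gjfb mtch
Hunk 3: at line 2 remove [vumu] add [ikppa,gibiy] -> 17 lines: vrqj yrk ikppa gibiy smkuv lxviq edz drm orpy lzmk jgeov tjw ehuf pxlh idjxk gjfb mtch
Hunk 4: at line 6 remove [drm,orpy] add [sfoq,fqhum] -> 17 lines: vrqj yrk ikppa gibiy smkuv lxviq edz sfoq fqhum lzmk jgeov tjw ehuf pxlh idjxk gjfb mtch
Final line 4: gibiy

Answer: gibiy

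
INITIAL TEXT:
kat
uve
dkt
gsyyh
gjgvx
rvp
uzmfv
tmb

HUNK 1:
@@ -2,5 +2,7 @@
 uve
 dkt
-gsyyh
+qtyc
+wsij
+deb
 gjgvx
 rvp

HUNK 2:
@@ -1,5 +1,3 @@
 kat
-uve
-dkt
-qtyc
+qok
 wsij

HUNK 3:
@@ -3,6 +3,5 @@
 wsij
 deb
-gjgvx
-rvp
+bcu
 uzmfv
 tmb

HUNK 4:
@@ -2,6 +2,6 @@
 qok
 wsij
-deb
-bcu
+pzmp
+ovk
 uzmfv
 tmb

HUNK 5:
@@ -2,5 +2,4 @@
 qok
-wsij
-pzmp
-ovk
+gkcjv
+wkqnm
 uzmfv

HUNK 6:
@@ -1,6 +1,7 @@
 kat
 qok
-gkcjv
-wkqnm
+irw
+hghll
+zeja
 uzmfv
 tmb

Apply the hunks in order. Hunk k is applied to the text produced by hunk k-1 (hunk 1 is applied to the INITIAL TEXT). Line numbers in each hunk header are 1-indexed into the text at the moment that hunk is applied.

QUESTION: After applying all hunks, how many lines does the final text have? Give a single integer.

Hunk 1: at line 2 remove [gsyyh] add [qtyc,wsij,deb] -> 10 lines: kat uve dkt qtyc wsij deb gjgvx rvp uzmfv tmb
Hunk 2: at line 1 remove [uve,dkt,qtyc] add [qok] -> 8 lines: kat qok wsij deb gjgvx rvp uzmfv tmb
Hunk 3: at line 3 remove [gjgvx,rvp] add [bcu] -> 7 lines: kat qok wsij deb bcu uzmfv tmb
Hunk 4: at line 2 remove [deb,bcu] add [pzmp,ovk] -> 7 lines: kat qok wsij pzmp ovk uzmfv tmb
Hunk 5: at line 2 remove [wsij,pzmp,ovk] add [gkcjv,wkqnm] -> 6 lines: kat qok gkcjv wkqnm uzmfv tmb
Hunk 6: at line 1 remove [gkcjv,wkqnm] add [irw,hghll,zeja] -> 7 lines: kat qok irw hghll zeja uzmfv tmb
Final line count: 7

Answer: 7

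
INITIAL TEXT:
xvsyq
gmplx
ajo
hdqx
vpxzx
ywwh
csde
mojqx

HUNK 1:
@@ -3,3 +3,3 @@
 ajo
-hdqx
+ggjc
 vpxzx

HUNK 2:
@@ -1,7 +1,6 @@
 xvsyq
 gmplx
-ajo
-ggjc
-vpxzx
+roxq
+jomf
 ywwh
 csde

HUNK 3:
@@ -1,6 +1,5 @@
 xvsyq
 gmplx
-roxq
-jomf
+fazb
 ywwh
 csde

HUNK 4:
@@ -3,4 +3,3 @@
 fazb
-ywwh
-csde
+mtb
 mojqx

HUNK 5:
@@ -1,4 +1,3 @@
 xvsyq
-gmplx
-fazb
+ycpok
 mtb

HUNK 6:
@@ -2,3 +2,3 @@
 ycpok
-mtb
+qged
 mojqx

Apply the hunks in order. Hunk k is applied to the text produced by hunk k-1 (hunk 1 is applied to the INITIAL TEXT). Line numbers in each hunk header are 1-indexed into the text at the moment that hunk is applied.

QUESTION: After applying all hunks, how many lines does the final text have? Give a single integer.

Hunk 1: at line 3 remove [hdqx] add [ggjc] -> 8 lines: xvsyq gmplx ajo ggjc vpxzx ywwh csde mojqx
Hunk 2: at line 1 remove [ajo,ggjc,vpxzx] add [roxq,jomf] -> 7 lines: xvsyq gmplx roxq jomf ywwh csde mojqx
Hunk 3: at line 1 remove [roxq,jomf] add [fazb] -> 6 lines: xvsyq gmplx fazb ywwh csde mojqx
Hunk 4: at line 3 remove [ywwh,csde] add [mtb] -> 5 lines: xvsyq gmplx fazb mtb mojqx
Hunk 5: at line 1 remove [gmplx,fazb] add [ycpok] -> 4 lines: xvsyq ycpok mtb mojqx
Hunk 6: at line 2 remove [mtb] add [qged] -> 4 lines: xvsyq ycpok qged mojqx
Final line count: 4

Answer: 4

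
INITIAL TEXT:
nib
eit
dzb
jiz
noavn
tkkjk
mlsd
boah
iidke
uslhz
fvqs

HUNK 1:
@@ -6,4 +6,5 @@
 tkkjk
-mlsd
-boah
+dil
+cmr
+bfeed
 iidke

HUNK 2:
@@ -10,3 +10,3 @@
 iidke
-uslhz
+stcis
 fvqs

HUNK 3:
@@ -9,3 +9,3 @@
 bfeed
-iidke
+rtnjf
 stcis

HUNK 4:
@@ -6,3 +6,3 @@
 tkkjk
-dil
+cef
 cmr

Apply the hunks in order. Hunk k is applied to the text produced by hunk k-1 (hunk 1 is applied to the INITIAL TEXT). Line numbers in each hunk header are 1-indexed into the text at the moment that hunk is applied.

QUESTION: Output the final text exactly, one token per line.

Answer: nib
eit
dzb
jiz
noavn
tkkjk
cef
cmr
bfeed
rtnjf
stcis
fvqs

Derivation:
Hunk 1: at line 6 remove [mlsd,boah] add [dil,cmr,bfeed] -> 12 lines: nib eit dzb jiz noavn tkkjk dil cmr bfeed iidke uslhz fvqs
Hunk 2: at line 10 remove [uslhz] add [stcis] -> 12 lines: nib eit dzb jiz noavn tkkjk dil cmr bfeed iidke stcis fvqs
Hunk 3: at line 9 remove [iidke] add [rtnjf] -> 12 lines: nib eit dzb jiz noavn tkkjk dil cmr bfeed rtnjf stcis fvqs
Hunk 4: at line 6 remove [dil] add [cef] -> 12 lines: nib eit dzb jiz noavn tkkjk cef cmr bfeed rtnjf stcis fvqs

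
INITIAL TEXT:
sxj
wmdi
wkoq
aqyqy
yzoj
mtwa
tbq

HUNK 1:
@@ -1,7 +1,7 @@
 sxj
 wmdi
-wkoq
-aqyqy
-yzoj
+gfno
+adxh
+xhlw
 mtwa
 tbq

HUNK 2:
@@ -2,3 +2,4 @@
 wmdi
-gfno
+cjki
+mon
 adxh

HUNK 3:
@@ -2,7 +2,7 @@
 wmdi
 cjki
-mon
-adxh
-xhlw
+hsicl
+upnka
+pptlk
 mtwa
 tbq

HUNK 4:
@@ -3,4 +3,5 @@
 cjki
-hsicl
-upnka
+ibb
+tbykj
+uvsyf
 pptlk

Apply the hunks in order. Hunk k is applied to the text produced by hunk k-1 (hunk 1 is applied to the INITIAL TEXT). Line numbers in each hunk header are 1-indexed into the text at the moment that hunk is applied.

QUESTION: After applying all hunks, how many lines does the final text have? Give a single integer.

Answer: 9

Derivation:
Hunk 1: at line 1 remove [wkoq,aqyqy,yzoj] add [gfno,adxh,xhlw] -> 7 lines: sxj wmdi gfno adxh xhlw mtwa tbq
Hunk 2: at line 2 remove [gfno] add [cjki,mon] -> 8 lines: sxj wmdi cjki mon adxh xhlw mtwa tbq
Hunk 3: at line 2 remove [mon,adxh,xhlw] add [hsicl,upnka,pptlk] -> 8 lines: sxj wmdi cjki hsicl upnka pptlk mtwa tbq
Hunk 4: at line 3 remove [hsicl,upnka] add [ibb,tbykj,uvsyf] -> 9 lines: sxj wmdi cjki ibb tbykj uvsyf pptlk mtwa tbq
Final line count: 9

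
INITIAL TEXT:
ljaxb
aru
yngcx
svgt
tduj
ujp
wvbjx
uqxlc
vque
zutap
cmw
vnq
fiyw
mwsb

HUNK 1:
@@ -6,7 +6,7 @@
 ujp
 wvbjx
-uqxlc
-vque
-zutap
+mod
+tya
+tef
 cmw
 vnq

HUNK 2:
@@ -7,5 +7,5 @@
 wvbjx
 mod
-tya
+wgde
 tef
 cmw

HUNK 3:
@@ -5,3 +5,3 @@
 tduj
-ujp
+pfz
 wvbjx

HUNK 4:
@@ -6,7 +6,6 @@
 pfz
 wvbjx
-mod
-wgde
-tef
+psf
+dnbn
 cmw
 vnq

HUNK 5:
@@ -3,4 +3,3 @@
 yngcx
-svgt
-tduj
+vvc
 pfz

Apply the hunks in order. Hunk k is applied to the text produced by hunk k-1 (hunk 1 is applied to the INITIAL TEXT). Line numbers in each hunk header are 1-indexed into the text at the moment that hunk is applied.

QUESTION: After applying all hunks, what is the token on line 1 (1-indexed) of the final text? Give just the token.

Hunk 1: at line 6 remove [uqxlc,vque,zutap] add [mod,tya,tef] -> 14 lines: ljaxb aru yngcx svgt tduj ujp wvbjx mod tya tef cmw vnq fiyw mwsb
Hunk 2: at line 7 remove [tya] add [wgde] -> 14 lines: ljaxb aru yngcx svgt tduj ujp wvbjx mod wgde tef cmw vnq fiyw mwsb
Hunk 3: at line 5 remove [ujp] add [pfz] -> 14 lines: ljaxb aru yngcx svgt tduj pfz wvbjx mod wgde tef cmw vnq fiyw mwsb
Hunk 4: at line 6 remove [mod,wgde,tef] add [psf,dnbn] -> 13 lines: ljaxb aru yngcx svgt tduj pfz wvbjx psf dnbn cmw vnq fiyw mwsb
Hunk 5: at line 3 remove [svgt,tduj] add [vvc] -> 12 lines: ljaxb aru yngcx vvc pfz wvbjx psf dnbn cmw vnq fiyw mwsb
Final line 1: ljaxb

Answer: ljaxb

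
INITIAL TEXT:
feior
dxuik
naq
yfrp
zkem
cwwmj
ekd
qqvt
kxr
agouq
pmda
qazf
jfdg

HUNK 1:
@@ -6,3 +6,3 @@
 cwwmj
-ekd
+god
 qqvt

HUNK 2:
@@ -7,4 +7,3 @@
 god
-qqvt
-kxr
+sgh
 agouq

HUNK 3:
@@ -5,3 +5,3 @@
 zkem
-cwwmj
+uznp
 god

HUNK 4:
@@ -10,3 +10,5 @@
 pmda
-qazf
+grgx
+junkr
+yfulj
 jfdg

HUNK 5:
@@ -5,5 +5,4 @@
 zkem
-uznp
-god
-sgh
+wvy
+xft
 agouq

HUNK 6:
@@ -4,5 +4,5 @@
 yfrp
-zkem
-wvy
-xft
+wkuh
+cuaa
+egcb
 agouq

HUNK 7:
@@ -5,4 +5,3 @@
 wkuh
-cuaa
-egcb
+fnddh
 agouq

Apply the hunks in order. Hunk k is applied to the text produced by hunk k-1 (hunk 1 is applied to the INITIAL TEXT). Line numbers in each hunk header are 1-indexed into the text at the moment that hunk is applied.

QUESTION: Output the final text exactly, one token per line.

Answer: feior
dxuik
naq
yfrp
wkuh
fnddh
agouq
pmda
grgx
junkr
yfulj
jfdg

Derivation:
Hunk 1: at line 6 remove [ekd] add [god] -> 13 lines: feior dxuik naq yfrp zkem cwwmj god qqvt kxr agouq pmda qazf jfdg
Hunk 2: at line 7 remove [qqvt,kxr] add [sgh] -> 12 lines: feior dxuik naq yfrp zkem cwwmj god sgh agouq pmda qazf jfdg
Hunk 3: at line 5 remove [cwwmj] add [uznp] -> 12 lines: feior dxuik naq yfrp zkem uznp god sgh agouq pmda qazf jfdg
Hunk 4: at line 10 remove [qazf] add [grgx,junkr,yfulj] -> 14 lines: feior dxuik naq yfrp zkem uznp god sgh agouq pmda grgx junkr yfulj jfdg
Hunk 5: at line 5 remove [uznp,god,sgh] add [wvy,xft] -> 13 lines: feior dxuik naq yfrp zkem wvy xft agouq pmda grgx junkr yfulj jfdg
Hunk 6: at line 4 remove [zkem,wvy,xft] add [wkuh,cuaa,egcb] -> 13 lines: feior dxuik naq yfrp wkuh cuaa egcb agouq pmda grgx junkr yfulj jfdg
Hunk 7: at line 5 remove [cuaa,egcb] add [fnddh] -> 12 lines: feior dxuik naq yfrp wkuh fnddh agouq pmda grgx junkr yfulj jfdg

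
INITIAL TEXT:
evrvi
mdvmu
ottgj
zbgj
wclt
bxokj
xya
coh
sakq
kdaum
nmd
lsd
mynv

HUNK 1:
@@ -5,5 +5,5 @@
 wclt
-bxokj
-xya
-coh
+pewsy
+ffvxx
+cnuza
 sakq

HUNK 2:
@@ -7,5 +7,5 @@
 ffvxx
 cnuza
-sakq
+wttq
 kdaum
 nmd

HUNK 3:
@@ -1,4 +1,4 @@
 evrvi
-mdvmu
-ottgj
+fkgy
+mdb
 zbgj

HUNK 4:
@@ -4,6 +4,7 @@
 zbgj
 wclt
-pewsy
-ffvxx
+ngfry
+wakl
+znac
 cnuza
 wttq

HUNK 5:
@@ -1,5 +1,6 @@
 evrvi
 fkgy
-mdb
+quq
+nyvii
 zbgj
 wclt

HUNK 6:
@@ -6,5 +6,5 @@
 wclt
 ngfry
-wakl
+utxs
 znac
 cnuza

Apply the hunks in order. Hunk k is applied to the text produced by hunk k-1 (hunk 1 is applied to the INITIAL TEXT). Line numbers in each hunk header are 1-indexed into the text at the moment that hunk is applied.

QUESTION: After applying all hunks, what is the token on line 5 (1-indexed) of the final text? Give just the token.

Answer: zbgj

Derivation:
Hunk 1: at line 5 remove [bxokj,xya,coh] add [pewsy,ffvxx,cnuza] -> 13 lines: evrvi mdvmu ottgj zbgj wclt pewsy ffvxx cnuza sakq kdaum nmd lsd mynv
Hunk 2: at line 7 remove [sakq] add [wttq] -> 13 lines: evrvi mdvmu ottgj zbgj wclt pewsy ffvxx cnuza wttq kdaum nmd lsd mynv
Hunk 3: at line 1 remove [mdvmu,ottgj] add [fkgy,mdb] -> 13 lines: evrvi fkgy mdb zbgj wclt pewsy ffvxx cnuza wttq kdaum nmd lsd mynv
Hunk 4: at line 4 remove [pewsy,ffvxx] add [ngfry,wakl,znac] -> 14 lines: evrvi fkgy mdb zbgj wclt ngfry wakl znac cnuza wttq kdaum nmd lsd mynv
Hunk 5: at line 1 remove [mdb] add [quq,nyvii] -> 15 lines: evrvi fkgy quq nyvii zbgj wclt ngfry wakl znac cnuza wttq kdaum nmd lsd mynv
Hunk 6: at line 6 remove [wakl] add [utxs] -> 15 lines: evrvi fkgy quq nyvii zbgj wclt ngfry utxs znac cnuza wttq kdaum nmd lsd mynv
Final line 5: zbgj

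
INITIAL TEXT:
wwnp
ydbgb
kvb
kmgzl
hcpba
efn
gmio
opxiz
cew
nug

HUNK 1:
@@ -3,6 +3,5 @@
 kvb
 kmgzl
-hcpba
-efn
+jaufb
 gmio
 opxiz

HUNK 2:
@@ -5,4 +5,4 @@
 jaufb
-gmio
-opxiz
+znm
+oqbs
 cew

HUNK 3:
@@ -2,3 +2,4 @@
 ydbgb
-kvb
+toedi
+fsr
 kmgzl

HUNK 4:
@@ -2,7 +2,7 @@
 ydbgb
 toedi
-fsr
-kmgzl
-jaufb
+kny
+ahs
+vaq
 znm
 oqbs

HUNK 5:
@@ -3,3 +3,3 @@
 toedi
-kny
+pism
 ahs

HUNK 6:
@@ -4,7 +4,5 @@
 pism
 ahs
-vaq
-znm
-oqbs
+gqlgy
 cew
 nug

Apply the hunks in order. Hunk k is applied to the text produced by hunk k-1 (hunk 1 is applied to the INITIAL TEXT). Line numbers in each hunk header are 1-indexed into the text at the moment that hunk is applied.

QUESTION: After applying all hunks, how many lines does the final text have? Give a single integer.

Answer: 8

Derivation:
Hunk 1: at line 3 remove [hcpba,efn] add [jaufb] -> 9 lines: wwnp ydbgb kvb kmgzl jaufb gmio opxiz cew nug
Hunk 2: at line 5 remove [gmio,opxiz] add [znm,oqbs] -> 9 lines: wwnp ydbgb kvb kmgzl jaufb znm oqbs cew nug
Hunk 3: at line 2 remove [kvb] add [toedi,fsr] -> 10 lines: wwnp ydbgb toedi fsr kmgzl jaufb znm oqbs cew nug
Hunk 4: at line 2 remove [fsr,kmgzl,jaufb] add [kny,ahs,vaq] -> 10 lines: wwnp ydbgb toedi kny ahs vaq znm oqbs cew nug
Hunk 5: at line 3 remove [kny] add [pism] -> 10 lines: wwnp ydbgb toedi pism ahs vaq znm oqbs cew nug
Hunk 6: at line 4 remove [vaq,znm,oqbs] add [gqlgy] -> 8 lines: wwnp ydbgb toedi pism ahs gqlgy cew nug
Final line count: 8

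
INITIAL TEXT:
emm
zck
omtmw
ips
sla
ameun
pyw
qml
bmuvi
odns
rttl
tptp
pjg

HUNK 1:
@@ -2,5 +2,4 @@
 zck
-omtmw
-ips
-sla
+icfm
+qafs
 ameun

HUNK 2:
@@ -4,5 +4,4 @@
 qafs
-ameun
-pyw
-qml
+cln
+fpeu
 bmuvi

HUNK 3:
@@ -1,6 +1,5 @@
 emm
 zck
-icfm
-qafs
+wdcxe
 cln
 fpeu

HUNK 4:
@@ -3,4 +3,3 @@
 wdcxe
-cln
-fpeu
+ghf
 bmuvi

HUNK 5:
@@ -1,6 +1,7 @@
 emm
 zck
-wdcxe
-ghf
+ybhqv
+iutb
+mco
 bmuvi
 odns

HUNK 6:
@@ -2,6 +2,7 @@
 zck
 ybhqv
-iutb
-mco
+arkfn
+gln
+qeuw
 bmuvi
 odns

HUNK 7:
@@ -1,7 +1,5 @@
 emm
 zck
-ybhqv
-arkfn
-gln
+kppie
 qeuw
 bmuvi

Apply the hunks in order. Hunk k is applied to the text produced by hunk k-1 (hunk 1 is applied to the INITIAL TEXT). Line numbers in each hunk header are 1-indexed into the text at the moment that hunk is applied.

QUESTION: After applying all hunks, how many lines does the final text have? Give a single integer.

Answer: 9

Derivation:
Hunk 1: at line 2 remove [omtmw,ips,sla] add [icfm,qafs] -> 12 lines: emm zck icfm qafs ameun pyw qml bmuvi odns rttl tptp pjg
Hunk 2: at line 4 remove [ameun,pyw,qml] add [cln,fpeu] -> 11 lines: emm zck icfm qafs cln fpeu bmuvi odns rttl tptp pjg
Hunk 3: at line 1 remove [icfm,qafs] add [wdcxe] -> 10 lines: emm zck wdcxe cln fpeu bmuvi odns rttl tptp pjg
Hunk 4: at line 3 remove [cln,fpeu] add [ghf] -> 9 lines: emm zck wdcxe ghf bmuvi odns rttl tptp pjg
Hunk 5: at line 1 remove [wdcxe,ghf] add [ybhqv,iutb,mco] -> 10 lines: emm zck ybhqv iutb mco bmuvi odns rttl tptp pjg
Hunk 6: at line 2 remove [iutb,mco] add [arkfn,gln,qeuw] -> 11 lines: emm zck ybhqv arkfn gln qeuw bmuvi odns rttl tptp pjg
Hunk 7: at line 1 remove [ybhqv,arkfn,gln] add [kppie] -> 9 lines: emm zck kppie qeuw bmuvi odns rttl tptp pjg
Final line count: 9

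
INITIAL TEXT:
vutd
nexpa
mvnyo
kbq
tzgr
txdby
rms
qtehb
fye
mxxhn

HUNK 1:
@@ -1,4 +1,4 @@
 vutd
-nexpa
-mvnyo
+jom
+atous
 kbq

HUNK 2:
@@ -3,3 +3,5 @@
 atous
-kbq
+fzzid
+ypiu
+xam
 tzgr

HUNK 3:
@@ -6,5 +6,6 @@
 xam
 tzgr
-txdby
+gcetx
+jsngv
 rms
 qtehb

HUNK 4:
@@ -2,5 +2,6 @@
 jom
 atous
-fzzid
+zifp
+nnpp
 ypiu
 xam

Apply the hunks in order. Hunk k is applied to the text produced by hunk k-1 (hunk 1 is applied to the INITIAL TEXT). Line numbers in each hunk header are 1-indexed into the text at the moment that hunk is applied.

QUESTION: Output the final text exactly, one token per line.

Hunk 1: at line 1 remove [nexpa,mvnyo] add [jom,atous] -> 10 lines: vutd jom atous kbq tzgr txdby rms qtehb fye mxxhn
Hunk 2: at line 3 remove [kbq] add [fzzid,ypiu,xam] -> 12 lines: vutd jom atous fzzid ypiu xam tzgr txdby rms qtehb fye mxxhn
Hunk 3: at line 6 remove [txdby] add [gcetx,jsngv] -> 13 lines: vutd jom atous fzzid ypiu xam tzgr gcetx jsngv rms qtehb fye mxxhn
Hunk 4: at line 2 remove [fzzid] add [zifp,nnpp] -> 14 lines: vutd jom atous zifp nnpp ypiu xam tzgr gcetx jsngv rms qtehb fye mxxhn

Answer: vutd
jom
atous
zifp
nnpp
ypiu
xam
tzgr
gcetx
jsngv
rms
qtehb
fye
mxxhn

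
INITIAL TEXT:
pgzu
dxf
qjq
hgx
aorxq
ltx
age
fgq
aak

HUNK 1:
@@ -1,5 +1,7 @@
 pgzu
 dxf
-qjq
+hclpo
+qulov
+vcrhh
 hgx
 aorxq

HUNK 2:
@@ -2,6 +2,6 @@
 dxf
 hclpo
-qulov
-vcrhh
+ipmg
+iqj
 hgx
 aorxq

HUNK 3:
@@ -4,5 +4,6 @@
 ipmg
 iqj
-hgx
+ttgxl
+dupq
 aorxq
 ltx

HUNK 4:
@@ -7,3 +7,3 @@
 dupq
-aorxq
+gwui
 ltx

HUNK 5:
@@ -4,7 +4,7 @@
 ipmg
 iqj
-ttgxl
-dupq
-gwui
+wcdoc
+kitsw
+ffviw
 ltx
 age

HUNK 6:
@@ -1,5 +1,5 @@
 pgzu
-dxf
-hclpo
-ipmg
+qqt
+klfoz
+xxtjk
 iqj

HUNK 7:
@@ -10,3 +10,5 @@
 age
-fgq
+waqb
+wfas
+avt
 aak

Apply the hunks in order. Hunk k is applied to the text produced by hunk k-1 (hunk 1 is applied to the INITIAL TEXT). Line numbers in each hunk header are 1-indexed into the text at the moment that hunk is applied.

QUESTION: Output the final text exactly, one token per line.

Answer: pgzu
qqt
klfoz
xxtjk
iqj
wcdoc
kitsw
ffviw
ltx
age
waqb
wfas
avt
aak

Derivation:
Hunk 1: at line 1 remove [qjq] add [hclpo,qulov,vcrhh] -> 11 lines: pgzu dxf hclpo qulov vcrhh hgx aorxq ltx age fgq aak
Hunk 2: at line 2 remove [qulov,vcrhh] add [ipmg,iqj] -> 11 lines: pgzu dxf hclpo ipmg iqj hgx aorxq ltx age fgq aak
Hunk 3: at line 4 remove [hgx] add [ttgxl,dupq] -> 12 lines: pgzu dxf hclpo ipmg iqj ttgxl dupq aorxq ltx age fgq aak
Hunk 4: at line 7 remove [aorxq] add [gwui] -> 12 lines: pgzu dxf hclpo ipmg iqj ttgxl dupq gwui ltx age fgq aak
Hunk 5: at line 4 remove [ttgxl,dupq,gwui] add [wcdoc,kitsw,ffviw] -> 12 lines: pgzu dxf hclpo ipmg iqj wcdoc kitsw ffviw ltx age fgq aak
Hunk 6: at line 1 remove [dxf,hclpo,ipmg] add [qqt,klfoz,xxtjk] -> 12 lines: pgzu qqt klfoz xxtjk iqj wcdoc kitsw ffviw ltx age fgq aak
Hunk 7: at line 10 remove [fgq] add [waqb,wfas,avt] -> 14 lines: pgzu qqt klfoz xxtjk iqj wcdoc kitsw ffviw ltx age waqb wfas avt aak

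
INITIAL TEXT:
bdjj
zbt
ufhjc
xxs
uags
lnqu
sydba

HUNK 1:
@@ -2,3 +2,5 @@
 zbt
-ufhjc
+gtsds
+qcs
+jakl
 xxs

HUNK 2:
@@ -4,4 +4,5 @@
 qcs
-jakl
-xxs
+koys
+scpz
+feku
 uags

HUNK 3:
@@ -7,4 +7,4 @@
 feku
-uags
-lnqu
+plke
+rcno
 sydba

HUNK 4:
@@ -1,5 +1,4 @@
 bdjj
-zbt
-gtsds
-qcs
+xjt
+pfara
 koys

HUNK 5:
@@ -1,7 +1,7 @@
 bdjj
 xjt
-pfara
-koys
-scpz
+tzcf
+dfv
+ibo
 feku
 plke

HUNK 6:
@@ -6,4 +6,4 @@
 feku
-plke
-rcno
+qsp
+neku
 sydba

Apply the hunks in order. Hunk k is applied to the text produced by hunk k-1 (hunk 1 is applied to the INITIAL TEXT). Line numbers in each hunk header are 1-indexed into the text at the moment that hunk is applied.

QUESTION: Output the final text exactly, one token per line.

Hunk 1: at line 2 remove [ufhjc] add [gtsds,qcs,jakl] -> 9 lines: bdjj zbt gtsds qcs jakl xxs uags lnqu sydba
Hunk 2: at line 4 remove [jakl,xxs] add [koys,scpz,feku] -> 10 lines: bdjj zbt gtsds qcs koys scpz feku uags lnqu sydba
Hunk 3: at line 7 remove [uags,lnqu] add [plke,rcno] -> 10 lines: bdjj zbt gtsds qcs koys scpz feku plke rcno sydba
Hunk 4: at line 1 remove [zbt,gtsds,qcs] add [xjt,pfara] -> 9 lines: bdjj xjt pfara koys scpz feku plke rcno sydba
Hunk 5: at line 1 remove [pfara,koys,scpz] add [tzcf,dfv,ibo] -> 9 lines: bdjj xjt tzcf dfv ibo feku plke rcno sydba
Hunk 6: at line 6 remove [plke,rcno] add [qsp,neku] -> 9 lines: bdjj xjt tzcf dfv ibo feku qsp neku sydba

Answer: bdjj
xjt
tzcf
dfv
ibo
feku
qsp
neku
sydba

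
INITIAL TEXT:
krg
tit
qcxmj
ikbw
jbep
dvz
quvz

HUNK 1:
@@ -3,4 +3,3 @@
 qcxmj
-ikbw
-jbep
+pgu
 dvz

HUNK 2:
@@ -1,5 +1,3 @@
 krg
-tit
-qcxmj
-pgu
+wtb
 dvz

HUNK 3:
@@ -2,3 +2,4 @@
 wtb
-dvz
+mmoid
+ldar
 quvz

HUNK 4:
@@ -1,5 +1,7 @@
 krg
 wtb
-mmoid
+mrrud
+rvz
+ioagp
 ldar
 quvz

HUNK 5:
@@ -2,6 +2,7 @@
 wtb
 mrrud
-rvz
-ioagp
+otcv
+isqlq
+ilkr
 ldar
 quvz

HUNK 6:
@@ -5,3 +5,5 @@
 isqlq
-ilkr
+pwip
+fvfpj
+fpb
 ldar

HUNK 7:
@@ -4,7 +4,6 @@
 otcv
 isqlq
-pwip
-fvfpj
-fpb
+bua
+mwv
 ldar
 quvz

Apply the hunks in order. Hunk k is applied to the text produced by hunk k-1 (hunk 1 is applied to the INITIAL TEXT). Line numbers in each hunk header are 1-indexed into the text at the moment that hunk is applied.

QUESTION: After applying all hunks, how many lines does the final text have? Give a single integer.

Hunk 1: at line 3 remove [ikbw,jbep] add [pgu] -> 6 lines: krg tit qcxmj pgu dvz quvz
Hunk 2: at line 1 remove [tit,qcxmj,pgu] add [wtb] -> 4 lines: krg wtb dvz quvz
Hunk 3: at line 2 remove [dvz] add [mmoid,ldar] -> 5 lines: krg wtb mmoid ldar quvz
Hunk 4: at line 1 remove [mmoid] add [mrrud,rvz,ioagp] -> 7 lines: krg wtb mrrud rvz ioagp ldar quvz
Hunk 5: at line 2 remove [rvz,ioagp] add [otcv,isqlq,ilkr] -> 8 lines: krg wtb mrrud otcv isqlq ilkr ldar quvz
Hunk 6: at line 5 remove [ilkr] add [pwip,fvfpj,fpb] -> 10 lines: krg wtb mrrud otcv isqlq pwip fvfpj fpb ldar quvz
Hunk 7: at line 4 remove [pwip,fvfpj,fpb] add [bua,mwv] -> 9 lines: krg wtb mrrud otcv isqlq bua mwv ldar quvz
Final line count: 9

Answer: 9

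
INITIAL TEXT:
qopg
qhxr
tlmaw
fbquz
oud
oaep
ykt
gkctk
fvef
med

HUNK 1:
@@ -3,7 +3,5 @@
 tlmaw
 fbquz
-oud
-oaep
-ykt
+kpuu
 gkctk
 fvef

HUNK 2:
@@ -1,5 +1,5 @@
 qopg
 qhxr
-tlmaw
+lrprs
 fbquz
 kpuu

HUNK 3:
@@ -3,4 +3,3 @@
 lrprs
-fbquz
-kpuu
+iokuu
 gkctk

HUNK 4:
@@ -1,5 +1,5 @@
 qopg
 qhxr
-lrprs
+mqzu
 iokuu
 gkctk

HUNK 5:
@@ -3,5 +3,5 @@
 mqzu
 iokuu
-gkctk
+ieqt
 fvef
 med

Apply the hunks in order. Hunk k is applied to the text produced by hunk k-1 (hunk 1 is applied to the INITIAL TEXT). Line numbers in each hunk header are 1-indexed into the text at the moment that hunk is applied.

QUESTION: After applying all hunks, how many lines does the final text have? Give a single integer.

Answer: 7

Derivation:
Hunk 1: at line 3 remove [oud,oaep,ykt] add [kpuu] -> 8 lines: qopg qhxr tlmaw fbquz kpuu gkctk fvef med
Hunk 2: at line 1 remove [tlmaw] add [lrprs] -> 8 lines: qopg qhxr lrprs fbquz kpuu gkctk fvef med
Hunk 3: at line 3 remove [fbquz,kpuu] add [iokuu] -> 7 lines: qopg qhxr lrprs iokuu gkctk fvef med
Hunk 4: at line 1 remove [lrprs] add [mqzu] -> 7 lines: qopg qhxr mqzu iokuu gkctk fvef med
Hunk 5: at line 3 remove [gkctk] add [ieqt] -> 7 lines: qopg qhxr mqzu iokuu ieqt fvef med
Final line count: 7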